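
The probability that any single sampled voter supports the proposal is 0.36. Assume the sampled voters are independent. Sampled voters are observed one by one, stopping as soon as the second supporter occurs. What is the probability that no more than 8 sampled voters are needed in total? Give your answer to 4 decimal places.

Finishing within 8 sampled voters ⇔ at least 2 successes in the first 8. With X ~ Binomial(8, 0.36), P(Y ≤ 8) = 1 − P(X ≤ 1).
  k=0: C(8,0)·0.36^0·0.64^8 = 0.028147
  k=1: C(8,1)·0.36^1·0.64^7 = 0.126664
1 − 0.154811 = 0.845189

0.8452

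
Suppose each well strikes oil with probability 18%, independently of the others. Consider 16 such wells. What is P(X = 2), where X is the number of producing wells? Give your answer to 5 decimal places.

0.24161

X ~ Binomial(n=16, p=0.18).
P(X=2) = C(16,2) · p^2 · (1−p)^14
= 120 · 0.0324 · 0.062143 = 0.2416129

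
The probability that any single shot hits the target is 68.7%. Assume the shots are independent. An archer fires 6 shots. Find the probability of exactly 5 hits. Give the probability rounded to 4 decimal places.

0.2874

X ~ Binomial(n=6, p=0.687).
P(X=5) = C(6,5) · p^5 · (1−p)^1
= 6 · 0.15303 · 0.313 = 0.287395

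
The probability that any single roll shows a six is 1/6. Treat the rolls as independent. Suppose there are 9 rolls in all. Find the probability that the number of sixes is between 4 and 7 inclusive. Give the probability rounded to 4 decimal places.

0.0480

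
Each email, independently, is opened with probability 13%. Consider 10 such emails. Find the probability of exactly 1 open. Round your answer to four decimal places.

0.3712

X ~ Binomial(n=10, p=0.13).
P(X=1) = C(10,1) · p^1 · (1−p)^9
= 10 · 0.13 · 0.28554 = 0.371207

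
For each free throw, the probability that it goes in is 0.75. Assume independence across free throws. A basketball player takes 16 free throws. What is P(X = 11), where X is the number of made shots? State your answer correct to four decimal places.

0.1802

X ~ Binomial(n=16, p=0.75).
P(X=11) = C(16,11) · p^11 · (1−p)^5
= 4368 · 0.042235 · 0.00097656 = 0.180159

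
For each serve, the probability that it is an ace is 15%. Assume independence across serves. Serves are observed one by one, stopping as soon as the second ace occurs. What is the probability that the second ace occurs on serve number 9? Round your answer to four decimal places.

0.0577

Y = trial on which the second success occurs; negative binomial, r=2, p=0.15.
P(Y=9) = C(8,1) · p^2 · (1−p)^7
= 8 · 0.0225 · 0.32058 = 0.057704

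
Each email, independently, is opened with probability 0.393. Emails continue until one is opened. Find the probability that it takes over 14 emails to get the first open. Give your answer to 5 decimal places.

Y = number of emails to the first success; geometric, p = 0.393.
P(Y > 14) = P(first 14 all fail) = (1−p)^14 = 0.0009218

0.00092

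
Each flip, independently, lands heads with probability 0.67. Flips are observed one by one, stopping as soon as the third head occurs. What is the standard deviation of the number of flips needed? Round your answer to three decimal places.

Y = total flips until the third success; negative binomial with r=3, p=0.67.
SD(Y) = √[r(1−p)/p²] = √(2.20539) = 1.48506

1.485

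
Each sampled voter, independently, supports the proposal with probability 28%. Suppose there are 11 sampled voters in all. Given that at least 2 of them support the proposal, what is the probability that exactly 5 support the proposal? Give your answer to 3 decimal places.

0.129

X ~ Binomial(11, 0.28). Want P(X=5 | X≥2) = P(X=5) / P(X≥2).
P(X=5) = C(11,5)·0.28^5·0.72^6 = 0.11077
P(X≥2) = 1 − 0.02696 − 0.11531 = 0.85773
Ratio = 0.11077 / 0.85773 = 0.12914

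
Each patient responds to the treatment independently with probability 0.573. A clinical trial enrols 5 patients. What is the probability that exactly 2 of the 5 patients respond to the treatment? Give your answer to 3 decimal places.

0.256

X ~ Binomial(n=5, p=0.573).
P(X=2) = C(5,2) · p^2 · (1−p)^3
= 10 · 0.32833 · 0.077854 = 0.25562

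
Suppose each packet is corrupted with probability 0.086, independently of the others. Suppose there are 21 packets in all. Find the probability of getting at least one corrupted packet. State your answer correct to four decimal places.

0.8487

P(at least one) = 1 − P(none) = 1 − (1 − 0.086)^21
= 1 − 0.151311 = 0.848689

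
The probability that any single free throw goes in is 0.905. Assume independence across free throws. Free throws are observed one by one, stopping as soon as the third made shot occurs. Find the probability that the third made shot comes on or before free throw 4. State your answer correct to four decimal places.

0.9525

Finishing within 4 free throws ⇔ at least 3 successes in the first 4. With X ~ Binomial(4, 0.905), P(Y ≤ 4) = 1 − P(X ≤ 2).
  k=0: C(4,0)·0.905^0·0.095^4 = 0.000081
  k=1: C(4,1)·0.905^1·0.095^3 = 0.003104
  k=2: C(4,2)·0.905^2·0.095^2 = 0.044350
1 − 0.047535 = 0.952465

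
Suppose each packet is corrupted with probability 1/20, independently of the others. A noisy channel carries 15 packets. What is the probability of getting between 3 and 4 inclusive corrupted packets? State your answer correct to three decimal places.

0.036

X ~ Binomial(15, 0.05); P(3 ≤ X ≤ 4) = Σ C(15,k) p^k (1−p)^(15−k) over k:
  k=3: C(15,3)·0.05^3·0.95^12 = 0.03073
  k=4: C(15,4)·0.05^4·0.95^11 = 0.00485
Total = 0.03559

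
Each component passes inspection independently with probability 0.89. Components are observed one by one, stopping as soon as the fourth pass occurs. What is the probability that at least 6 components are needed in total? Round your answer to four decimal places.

Needing more than 5 components ⇔ fewer than 4 successes in the first 5. With X ~ Binomial(5, 0.89), P(Y > 5) = P(X ≤ 3).
  k=0: C(5,0)·0.89^0·0.11^5 = 0.000016
  k=1: C(5,1)·0.89^1·0.11^4 = 0.000652
  k=2: C(5,2)·0.89^2·0.11^3 = 0.010543
  k=3: C(5,3)·0.89^3·0.11^2 = 0.085301
P(X ≤ 3) = 0.096512

0.0965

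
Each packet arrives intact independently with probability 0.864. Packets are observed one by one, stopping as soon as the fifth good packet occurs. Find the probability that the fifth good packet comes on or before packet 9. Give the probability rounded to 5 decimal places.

0.99637

Finishing within 9 packets ⇔ at least 5 successes in the first 9. With X ~ Binomial(9, 0.864), P(Y ≤ 9) = 1 − P(X ≤ 4).
  k=0: C(9,0)·0.864^0·0.136^9 = 0.0000000
  k=1: C(9,1)·0.864^1·0.136^8 = 0.0000009
  k=2: C(9,2)·0.864^2·0.136^7 = 0.0000231
  k=3: C(9,3)·0.864^3·0.136^6 = 0.0003428
  k=4: C(9,4)·0.864^4·0.136^5 = 0.0032668
1 − 0.0036336 = 0.9963664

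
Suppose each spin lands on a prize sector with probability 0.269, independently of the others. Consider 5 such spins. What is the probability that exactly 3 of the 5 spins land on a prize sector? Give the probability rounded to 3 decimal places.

X ~ Binomial(n=5, p=0.269).
P(X=3) = C(5,3) · p^3 · (1−p)^2
= 10 · 0.019465 · 0.53436 = 0.10401

0.104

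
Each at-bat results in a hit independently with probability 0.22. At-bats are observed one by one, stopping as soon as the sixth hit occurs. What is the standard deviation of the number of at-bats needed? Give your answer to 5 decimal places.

9.83332

Y = total at-bats until the sixth success; negative binomial with r=6, p=0.22.
SD(Y) = √[r(1−p)/p²] = √(96.6942149) = 9.8333217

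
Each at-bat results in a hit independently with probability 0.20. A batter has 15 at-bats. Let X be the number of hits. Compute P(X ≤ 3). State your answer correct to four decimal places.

0.6482

X ~ Binomial(15, 0.20); P(X ≤ 3) = Σ C(15,k) p^k (1−p)^(15−k) over k:
  k=0: C(15,0)·0.20^0·0.80^15 = 0.035184
  k=1: C(15,1)·0.20^1·0.80^14 = 0.131941
  k=2: C(15,2)·0.20^2·0.80^13 = 0.230897
  k=3: C(15,3)·0.20^3·0.80^12 = 0.250139
Total = 0.648162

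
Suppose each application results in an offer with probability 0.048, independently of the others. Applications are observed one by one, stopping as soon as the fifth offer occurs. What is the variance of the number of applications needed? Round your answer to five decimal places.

Y = total applications until the fifth success; negative binomial with r=5, p=0.048.
Var(Y) = r(1−p)/p² = 5·0.952 / 0.048² = 2065.9722222

2065.97222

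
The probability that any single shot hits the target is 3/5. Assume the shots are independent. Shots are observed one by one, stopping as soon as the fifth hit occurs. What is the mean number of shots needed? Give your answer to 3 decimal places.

8.333

Y = total shots until the fifth success; negative binomial with r=5, p=0.60.
E[Y] = r / p = 5 / 0.60 = 8.33333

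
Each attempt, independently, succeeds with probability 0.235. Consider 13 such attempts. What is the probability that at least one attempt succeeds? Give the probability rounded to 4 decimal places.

P(at least one) = 1 − P(none) = 1 − (1 − 0.235)^13
= 1 − 0.030733 = 0.969267

0.9693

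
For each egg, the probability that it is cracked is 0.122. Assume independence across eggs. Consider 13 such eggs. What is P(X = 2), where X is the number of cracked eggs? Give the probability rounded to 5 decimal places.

0.27749

X ~ Binomial(n=13, p=0.122).
P(X=2) = C(13,2) · p^2 · (1−p)^11
= 78 · 0.014884 · 0.23902 = 0.2774942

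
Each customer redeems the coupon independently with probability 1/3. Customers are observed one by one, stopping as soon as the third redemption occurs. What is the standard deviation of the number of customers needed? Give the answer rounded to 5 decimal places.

Y = total customers until the third success; negative binomial with r=3, p=0.333333.
SD(Y) = √[r(1−p)/p²] = √(18.0000000) = 4.2426407

4.24264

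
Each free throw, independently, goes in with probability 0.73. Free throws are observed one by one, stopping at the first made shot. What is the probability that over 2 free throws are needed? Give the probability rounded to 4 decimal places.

Y = number of free throws to the first success; geometric, p = 0.73.
P(Y > 2) = P(first 2 all fail) = (1−p)^2 = 0.072900

0.0729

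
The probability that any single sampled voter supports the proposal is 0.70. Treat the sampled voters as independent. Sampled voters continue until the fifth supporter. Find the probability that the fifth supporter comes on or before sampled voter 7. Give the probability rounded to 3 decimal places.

0.647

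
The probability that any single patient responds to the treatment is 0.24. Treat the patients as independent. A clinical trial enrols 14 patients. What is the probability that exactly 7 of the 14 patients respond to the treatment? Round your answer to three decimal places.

0.023

X ~ Binomial(n=14, p=0.24).
P(X=7) = C(14,7) · p^7 · (1−p)^7
= 3432 · 4.5865e-05 · 0.14645 = 0.02305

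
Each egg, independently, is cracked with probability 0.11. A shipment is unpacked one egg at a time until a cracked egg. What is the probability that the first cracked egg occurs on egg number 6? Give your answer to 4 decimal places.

0.0614

Geometric (trials to first success), p = 0.11.
P(Y = 6) = (1−p)^5 · p = 0.55841 · 0.11 = 0.061425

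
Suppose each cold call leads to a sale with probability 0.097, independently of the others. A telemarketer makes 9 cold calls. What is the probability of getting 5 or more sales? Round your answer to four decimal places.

X ~ Binomial(9, 0.097); P(X ≥ 5) = Σ C(9,k) p^k (1−p)^(9−k) over k:
  k=5: C(9,5)·0.097^5·0.903^4 = 0.000719
  k=6: C(9,6)·0.097^6·0.903^3 = 0.000052
  k=7: C(9,7)·0.097^7·0.903^2 = 0.000002
  k=8: C(9,8)·0.097^8·0.903^1 = 0.000000
  k=9: C(9,9)·0.097^9·0.903^0 = 0.000000
Total = 0.000773

0.0008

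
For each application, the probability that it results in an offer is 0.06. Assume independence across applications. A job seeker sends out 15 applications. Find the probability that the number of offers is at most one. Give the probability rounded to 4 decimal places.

0.7738

X ~ Binomial(15, 0.06); P(X ≤ 1) = Σ C(15,k) p^k (1−p)^(15−k) over k:
  k=0: C(15,0)·0.06^0·0.94^15 = 0.395292
  k=1: C(15,1)·0.06^1·0.94^14 = 0.378471
Total = 0.773763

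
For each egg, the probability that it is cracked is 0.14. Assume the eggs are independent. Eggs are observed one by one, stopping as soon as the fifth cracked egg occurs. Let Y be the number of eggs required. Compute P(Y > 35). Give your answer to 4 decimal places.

0.4460

Needing more than 35 eggs ⇔ fewer than 5 successes in the first 35. With X ~ Binomial(35, 0.14), P(Y > 35) = P(X ≤ 4).
  k=0: C(35,0)·0.14^0·0.86^35 = 0.005099
  k=1: C(35,1)·0.14^1·0.86^34 = 0.029050
  k=2: C(35,2)·0.14^2·0.86^33 = 0.080394
  k=3: C(35,3)·0.14^3·0.86^32 = 0.143961
  k=4: C(35,4)·0.14^4·0.86^31 = 0.187484
P(X ≤ 4) = 0.445987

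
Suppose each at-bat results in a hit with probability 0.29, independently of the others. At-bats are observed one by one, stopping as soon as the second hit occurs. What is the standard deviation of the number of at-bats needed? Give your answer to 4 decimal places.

4.1091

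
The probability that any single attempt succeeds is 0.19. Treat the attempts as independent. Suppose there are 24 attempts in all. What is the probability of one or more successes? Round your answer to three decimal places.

P(at least one) = 1 − P(none) = 1 − (1 − 0.19)^24
= 1 − 0.00636 = 0.99364

0.994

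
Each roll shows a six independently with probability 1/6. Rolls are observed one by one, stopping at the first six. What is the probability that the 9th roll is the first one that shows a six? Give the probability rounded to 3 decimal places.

0.039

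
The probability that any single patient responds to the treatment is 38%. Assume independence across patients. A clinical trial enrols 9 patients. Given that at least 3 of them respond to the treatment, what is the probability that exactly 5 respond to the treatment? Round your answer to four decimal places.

X ~ Binomial(9, 0.38). Want P(X=5 | X≥3) = P(X=5) / P(X≥3).
P(X=5) = C(9,5)·0.38^5·0.62^4 = 0.147521
P(X≥3) = 1 − 0.013537 − 0.074672 − 0.183068 = 0.728723
Ratio = 0.147521 / 0.728723 = 0.202438

0.2024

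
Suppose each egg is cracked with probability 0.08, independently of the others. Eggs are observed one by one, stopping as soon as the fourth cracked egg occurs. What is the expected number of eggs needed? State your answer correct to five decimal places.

50.00000

Y = total eggs until the fourth success; negative binomial with r=4, p=0.08.
E[Y] = r / p = 4 / 0.08 = 50.0000000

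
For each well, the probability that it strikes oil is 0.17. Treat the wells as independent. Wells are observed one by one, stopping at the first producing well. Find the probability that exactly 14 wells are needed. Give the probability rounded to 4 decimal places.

0.0151

Geometric (trials to first success), p = 0.17.
P(Y = 14) = (1−p)^13 · p = 0.088719 · 0.17 = 0.015082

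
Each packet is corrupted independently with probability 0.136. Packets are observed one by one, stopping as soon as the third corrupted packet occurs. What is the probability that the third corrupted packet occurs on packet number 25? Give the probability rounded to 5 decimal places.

Y = trial on which the third success occurs; negative binomial, r=3, p=0.136.
P(Y=25) = C(24,2) · p^3 · (1−p)^22
= 276 · 0.0025155 · 0.040115 = 0.0278502

0.02785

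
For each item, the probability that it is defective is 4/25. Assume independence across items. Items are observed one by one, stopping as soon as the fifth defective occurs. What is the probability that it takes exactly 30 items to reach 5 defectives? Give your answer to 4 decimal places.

Y = trial on which the fifth success occurs; negative binomial, r=5, p=0.16.
P(Y=30) = C(29,4) · p^5 · (1−p)^25
= 23751 · 0.00010486 · 0.012793 = 0.031861

0.0319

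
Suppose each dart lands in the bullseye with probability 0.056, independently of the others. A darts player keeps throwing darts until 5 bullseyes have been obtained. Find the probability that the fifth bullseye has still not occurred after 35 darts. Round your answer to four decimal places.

0.9560

Needing more than 35 darts ⇔ fewer than 5 successes in the first 35. With X ~ Binomial(35, 0.056), P(Y > 35) = P(X ≤ 4).
  k=0: C(35,0)·0.056^0·0.944^35 = 0.133052
  k=1: C(35,1)·0.056^1·0.944^34 = 0.276251
  k=2: C(35,2)·0.056^2·0.944^33 = 0.278592
  k=3: C(35,3)·0.056^3·0.944^32 = 0.181793
  k=4: C(35,4)·0.056^4·0.944^31 = 0.086275
P(X ≤ 4) = 0.955963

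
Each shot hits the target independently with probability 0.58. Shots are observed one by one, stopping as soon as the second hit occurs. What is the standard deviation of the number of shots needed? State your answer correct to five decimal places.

1.58020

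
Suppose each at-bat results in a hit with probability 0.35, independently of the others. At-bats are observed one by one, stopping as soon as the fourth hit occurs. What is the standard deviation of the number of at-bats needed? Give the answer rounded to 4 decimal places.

Y = total at-bats until the fourth success; negative binomial with r=4, p=0.35.
SD(Y) = √[r(1−p)/p²] = √(21.224490) = 4.607004

4.6070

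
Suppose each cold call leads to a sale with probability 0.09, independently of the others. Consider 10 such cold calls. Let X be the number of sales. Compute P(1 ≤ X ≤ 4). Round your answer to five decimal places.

0.60957

X ~ Binomial(10, 0.09); P(1 ≤ X ≤ 4) = Σ C(10,k) p^k (1−p)^(10−k) over k:
  k=1: C(10,1)·0.09^1·0.91^9 = 0.3851368
  k=2: C(10,2)·0.09^2·0.91^8 = 0.1714070
  k=3: C(10,3)·0.09^3·0.91^7 = 0.0452063
  k=4: C(10,4)·0.09^4·0.91^6 = 0.0078242
Total = 0.6095743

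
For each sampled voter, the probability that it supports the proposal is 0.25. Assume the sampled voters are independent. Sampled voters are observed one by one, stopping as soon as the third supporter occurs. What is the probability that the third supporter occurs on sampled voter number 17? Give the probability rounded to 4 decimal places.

0.0334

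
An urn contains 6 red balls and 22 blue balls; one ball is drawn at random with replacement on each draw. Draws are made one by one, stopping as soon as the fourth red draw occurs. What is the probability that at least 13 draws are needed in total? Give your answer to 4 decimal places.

Needing more than 12 draws ⇔ fewer than 4 successes in the first 12. With X ~ Binomial(12, 0.214286), P(Y > 12) = P(X ≤ 3).
  k=0: C(12,0)·0.214286^0·0.785714^12 = 0.055357
  k=1: C(12,1)·0.214286^1·0.785714^11 = 0.181170
  k=2: C(12,2)·0.214286^2·0.785714^10 = 0.271755
  k=3: C(12,3)·0.214286^3·0.785714^9 = 0.247050
P(X ≤ 3) = 0.755331

0.7553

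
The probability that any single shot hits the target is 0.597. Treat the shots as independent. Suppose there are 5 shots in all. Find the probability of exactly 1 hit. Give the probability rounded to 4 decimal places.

0.0787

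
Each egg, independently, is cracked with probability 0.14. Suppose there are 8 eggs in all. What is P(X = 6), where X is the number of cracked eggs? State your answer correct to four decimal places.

0.0002

X ~ Binomial(n=8, p=0.14).
P(X=6) = C(8,6) · p^6 · (1−p)^2
= 28 · 7.5295e-06 · 0.7396 = 0.000156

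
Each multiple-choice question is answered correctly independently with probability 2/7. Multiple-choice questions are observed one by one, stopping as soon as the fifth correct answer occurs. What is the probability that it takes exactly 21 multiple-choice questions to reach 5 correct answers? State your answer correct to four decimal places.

Y = trial on which the fifth success occurs; negative binomial, r=5, p=0.285714.
P(Y=21) = C(20,4) · p^5 · (1−p)^16
= 4845 · 0.001904 · 0.0045915 = 0.042355

0.0424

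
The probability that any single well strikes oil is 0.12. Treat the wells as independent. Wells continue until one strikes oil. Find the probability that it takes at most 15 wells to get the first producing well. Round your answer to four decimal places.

0.8530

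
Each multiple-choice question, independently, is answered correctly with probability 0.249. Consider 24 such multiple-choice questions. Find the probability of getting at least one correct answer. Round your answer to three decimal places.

0.999

P(at least one) = 1 − P(none) = 1 − (1 − 0.249)^24
= 1 − 0.00104 = 0.99896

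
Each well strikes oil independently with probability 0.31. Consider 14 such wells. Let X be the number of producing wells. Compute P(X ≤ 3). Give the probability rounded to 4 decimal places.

0.3253

X ~ Binomial(14, 0.31); P(X ≤ 3) = Σ C(14,k) p^k (1−p)^(14−k) over k:
  k=0: C(14,0)·0.31^0·0.69^14 = 0.005545
  k=1: C(14,1)·0.31^1·0.69^13 = 0.034876
  k=2: C(14,2)·0.31^2·0.69^12 = 0.101848
  k=3: C(14,3)·0.31^3·0.69^11 = 0.183032
Total = 0.325301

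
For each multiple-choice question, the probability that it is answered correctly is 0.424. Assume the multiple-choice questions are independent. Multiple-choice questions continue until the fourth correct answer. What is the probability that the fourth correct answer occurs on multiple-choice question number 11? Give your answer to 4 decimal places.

0.0816

Y = trial on which the fourth success occurs; negative binomial, r=4, p=0.424.
P(Y=11) = C(10,3) · p^4 · (1−p)^7
= 120 · 0.032319 · 0.021036 = 0.081583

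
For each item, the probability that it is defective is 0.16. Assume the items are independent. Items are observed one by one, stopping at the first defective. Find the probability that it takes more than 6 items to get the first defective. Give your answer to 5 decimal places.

0.35130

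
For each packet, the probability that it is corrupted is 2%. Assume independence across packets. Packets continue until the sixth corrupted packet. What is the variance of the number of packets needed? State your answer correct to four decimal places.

14700.0000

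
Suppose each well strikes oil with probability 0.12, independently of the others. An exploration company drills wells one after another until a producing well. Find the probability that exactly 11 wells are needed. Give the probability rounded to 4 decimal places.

Geometric (trials to first success), p = 0.12.
P(Y = 11) = (1−p)^10 · p = 0.2785 · 0.12 = 0.033420

0.0334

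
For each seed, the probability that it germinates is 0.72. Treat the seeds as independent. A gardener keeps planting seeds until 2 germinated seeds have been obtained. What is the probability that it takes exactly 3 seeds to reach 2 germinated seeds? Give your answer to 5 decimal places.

0.29030

Y = trial on which the second success occurs; negative binomial, r=2, p=0.72.
P(Y=3) = C(2,1) · p^2 · (1−p)^1
= 2 · 0.5184 · 0.28 = 0.2903040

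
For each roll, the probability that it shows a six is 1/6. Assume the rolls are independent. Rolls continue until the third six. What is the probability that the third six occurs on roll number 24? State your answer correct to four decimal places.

0.0255

Y = trial on which the third success occurs; negative binomial, r=3, p=0.166667.
P(Y=24) = C(23,2) · p^3 · (1−p)^21
= 253 · 0.0046296 · 0.021737 = 0.025460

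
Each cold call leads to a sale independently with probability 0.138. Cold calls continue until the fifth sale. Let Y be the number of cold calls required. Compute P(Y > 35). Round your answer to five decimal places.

0.45959

Needing more than 35 cold calls ⇔ fewer than 5 successes in the first 35. With X ~ Binomial(35, 0.138), P(Y > 35) = P(X ≤ 4).
  k=0: C(35,0)·0.138^0·0.862^35 = 0.0055304
  k=1: C(35,1)·0.138^1·0.862^34 = 0.0309880
  k=2: C(35,2)·0.138^2·0.862^33 = 0.0843364
  k=3: C(35,3)·0.138^3·0.862^32 = 0.1485181
  k=4: C(35,4)·0.138^4·0.862^31 = 0.1902135
P(X ≤ 4) = 0.4595863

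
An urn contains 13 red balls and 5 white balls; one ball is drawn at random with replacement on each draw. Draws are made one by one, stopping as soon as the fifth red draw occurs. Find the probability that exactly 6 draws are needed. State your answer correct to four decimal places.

0.2729

Y = trial on which the fifth success occurs; negative binomial, r=5, p=0.722222.
P(Y=6) = C(5,4) · p^5 · (1−p)^1
= 5 · 0.1965 · 0.27778 = 0.272911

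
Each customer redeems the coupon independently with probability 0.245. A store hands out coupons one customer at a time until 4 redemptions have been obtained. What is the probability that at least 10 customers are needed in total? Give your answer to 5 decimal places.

Needing more than 9 customers ⇔ fewer than 4 successes in the first 9. With X ~ Binomial(9, 0.245), P(Y > 9) = P(X ≤ 3).
  k=0: C(9,0)·0.245^0·0.755^9 = 0.0797118
  k=1: C(9,1)·0.245^1·0.755^8 = 0.2328007
  k=2: C(9,2)·0.245^2·0.755^7 = 0.3021783
  k=3: C(9,3)·0.245^3·0.755^6 = 0.2288017
P(X ≤ 3) = 0.8434925

0.84349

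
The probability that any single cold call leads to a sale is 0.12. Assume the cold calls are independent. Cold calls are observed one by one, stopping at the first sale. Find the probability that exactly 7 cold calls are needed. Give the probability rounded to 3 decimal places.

Geometric (trials to first success), p = 0.12.
P(Y = 7) = (1−p)^6 · p = 0.4644 · 0.12 = 0.05573

0.056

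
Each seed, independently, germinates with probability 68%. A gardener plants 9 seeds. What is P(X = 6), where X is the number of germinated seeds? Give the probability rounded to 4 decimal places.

0.2721

X ~ Binomial(n=9, p=0.68).
P(X=6) = C(9,6) · p^6 · (1−p)^3
= 84 · 0.098867 · 0.032768 = 0.272134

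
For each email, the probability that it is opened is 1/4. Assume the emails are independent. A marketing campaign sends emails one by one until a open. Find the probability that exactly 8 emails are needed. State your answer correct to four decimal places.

0.0334

Geometric (trials to first success), p = 0.25.
P(Y = 8) = (1−p)^7 · p = 0.13348 · 0.25 = 0.033371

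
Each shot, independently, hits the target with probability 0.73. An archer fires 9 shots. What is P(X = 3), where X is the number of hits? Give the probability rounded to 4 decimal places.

X ~ Binomial(n=9, p=0.73).
P(X=3) = C(9,3) · p^3 · (1−p)^6
= 84 · 0.38902 · 0.00038742 = 0.012660

0.0127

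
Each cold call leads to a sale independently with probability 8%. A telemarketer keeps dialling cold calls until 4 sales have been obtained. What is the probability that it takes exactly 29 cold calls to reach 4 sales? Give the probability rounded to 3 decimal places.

0.017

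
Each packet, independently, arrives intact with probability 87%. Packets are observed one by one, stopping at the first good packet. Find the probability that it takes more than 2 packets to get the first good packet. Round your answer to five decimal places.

0.01690

Y = number of packets to the first success; geometric, p = 0.87.
P(Y > 2) = P(first 2 all fail) = (1−p)^2 = 0.0169000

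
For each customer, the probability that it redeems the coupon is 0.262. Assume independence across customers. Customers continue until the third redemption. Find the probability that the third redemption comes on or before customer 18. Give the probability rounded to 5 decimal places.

0.88751

Finishing within 18 customers ⇔ at least 3 successes in the first 18. With X ~ Binomial(18, 0.262), P(Y ≤ 18) = 1 − P(X ≤ 2).
  k=0: C(18,0)·0.262^0·0.738^18 = 0.0042171
  k=1: C(18,1)·0.262^1·0.738^17 = 0.0269483
  k=2: C(18,2)·0.262^2·0.738^16 = 0.0813197
1 − 0.1124851 = 0.8875149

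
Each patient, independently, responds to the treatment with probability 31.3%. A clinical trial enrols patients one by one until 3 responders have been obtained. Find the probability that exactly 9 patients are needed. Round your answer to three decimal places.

Y = trial on which the third success occurs; negative binomial, r=3, p=0.313.
P(Y=9) = C(8,2) · p^3 · (1−p)^6
= 28 · 0.030664 · 0.10513 = 0.09027

0.090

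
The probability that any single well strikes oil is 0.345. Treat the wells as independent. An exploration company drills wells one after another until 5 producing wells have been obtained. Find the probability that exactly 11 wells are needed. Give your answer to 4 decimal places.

0.0811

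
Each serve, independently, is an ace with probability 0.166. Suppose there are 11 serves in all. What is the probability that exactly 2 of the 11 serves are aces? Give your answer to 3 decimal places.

X ~ Binomial(n=11, p=0.166).
P(X=2) = C(11,2) · p^2 · (1−p)^9
= 55 · 0.027556 · 0.19521 = 0.29585

0.296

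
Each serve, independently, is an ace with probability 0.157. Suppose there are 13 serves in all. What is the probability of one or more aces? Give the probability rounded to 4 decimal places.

0.8914

P(at least one) = 1 − P(none) = 1 − (1 − 0.157)^13
= 1 − 0.108582 = 0.891418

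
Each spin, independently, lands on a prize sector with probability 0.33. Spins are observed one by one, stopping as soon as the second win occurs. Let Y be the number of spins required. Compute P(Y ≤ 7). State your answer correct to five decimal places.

0.73043

Finishing within 7 spins ⇔ at least 2 successes in the first 7. With X ~ Binomial(7, 0.33), P(Y ≤ 7) = 1 − P(X ≤ 1).
  k=0: C(7,0)·0.33^0·0.67^7 = 0.0606071
  k=1: C(7,1)·0.33^1·0.67^6 = 0.2089589
1 − 0.2695660 = 0.7304340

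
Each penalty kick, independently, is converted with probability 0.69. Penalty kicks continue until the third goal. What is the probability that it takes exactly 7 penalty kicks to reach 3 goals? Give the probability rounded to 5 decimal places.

0.04551

Y = trial on which the third success occurs; negative binomial, r=3, p=0.69.
P(Y=7) = C(6,2) · p^3 · (1−p)^4
= 15 · 0.32851 · 0.0092352 = 0.0455077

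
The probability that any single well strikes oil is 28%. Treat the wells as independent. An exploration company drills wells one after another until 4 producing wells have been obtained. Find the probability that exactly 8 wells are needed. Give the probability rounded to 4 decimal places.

0.0578

Y = trial on which the fourth success occurs; negative binomial, r=4, p=0.28.
P(Y=8) = C(7,3) · p^4 · (1−p)^4
= 35 · 0.0061466 · 0.26874 = 0.057814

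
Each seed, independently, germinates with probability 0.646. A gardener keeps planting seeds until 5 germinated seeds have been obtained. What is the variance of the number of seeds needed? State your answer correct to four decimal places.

4.2414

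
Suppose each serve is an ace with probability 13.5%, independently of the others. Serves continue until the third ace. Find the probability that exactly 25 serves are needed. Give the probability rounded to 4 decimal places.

0.0279

Y = trial on which the third success occurs; negative binomial, r=3, p=0.135.
P(Y=25) = C(24,2) · p^3 · (1−p)^22
= 276 · 0.0024604 · 0.041149 = 0.027942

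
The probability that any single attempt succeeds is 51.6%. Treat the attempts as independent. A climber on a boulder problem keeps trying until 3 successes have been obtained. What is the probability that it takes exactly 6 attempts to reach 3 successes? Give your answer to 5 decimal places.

0.15577

Y = trial on which the third success occurs; negative binomial, r=3, p=0.516.
P(Y=6) = C(5,2) · p^3 · (1−p)^3
= 10 · 0.13739 · 0.11338 = 0.1557705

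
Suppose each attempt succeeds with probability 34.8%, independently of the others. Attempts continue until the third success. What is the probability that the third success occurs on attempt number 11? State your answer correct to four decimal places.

0.0619

Y = trial on which the third success occurs; negative binomial, r=3, p=0.348.
P(Y=11) = C(10,2) · p^3 · (1−p)^8
= 45 · 0.042144 · 0.032657 = 0.061934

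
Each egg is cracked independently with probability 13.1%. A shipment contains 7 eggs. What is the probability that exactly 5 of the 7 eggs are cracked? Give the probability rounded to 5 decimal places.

X ~ Binomial(n=7, p=0.131).
P(X=5) = C(7,5) · p^5 · (1−p)^2
= 21 · 3.8579e-05 · 0.75516 = 0.0006118

0.00061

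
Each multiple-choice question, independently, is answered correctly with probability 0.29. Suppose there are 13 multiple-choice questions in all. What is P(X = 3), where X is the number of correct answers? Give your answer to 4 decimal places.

0.2271

X ~ Binomial(n=13, p=0.29).
P(X=3) = C(13,3) · p^3 · (1−p)^10
= 286 · 0.024389 · 0.032552 = 0.227062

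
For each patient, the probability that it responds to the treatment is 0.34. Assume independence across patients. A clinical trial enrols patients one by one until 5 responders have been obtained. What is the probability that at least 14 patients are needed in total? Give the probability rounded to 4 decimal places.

0.5314

Needing more than 13 patients ⇔ fewer than 5 successes in the first 13. With X ~ Binomial(13, 0.34), P(Y > 13) = P(X ≤ 4).
  k=0: C(13,0)·0.34^0·0.66^13 = 0.004509
  k=1: C(13,1)·0.34^1·0.66^12 = 0.030196
  k=2: C(13,2)·0.34^2·0.66^11 = 0.093333
  k=3: C(13,3)·0.34^3·0.66^10 = 0.176296
  k=4: C(13,4)·0.34^4·0.66^9 = 0.227048
P(X ≤ 4) = 0.531382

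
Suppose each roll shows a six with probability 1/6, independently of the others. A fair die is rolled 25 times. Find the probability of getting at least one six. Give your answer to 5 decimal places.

P(at least one) = 1 − P(none) = 1 − (1 − 0.166667)^25
= 1 − 0.0104826 = 0.9895174

0.98952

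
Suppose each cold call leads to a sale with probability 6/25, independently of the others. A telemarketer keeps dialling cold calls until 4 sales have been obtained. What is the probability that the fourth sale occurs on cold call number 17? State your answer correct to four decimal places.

0.0524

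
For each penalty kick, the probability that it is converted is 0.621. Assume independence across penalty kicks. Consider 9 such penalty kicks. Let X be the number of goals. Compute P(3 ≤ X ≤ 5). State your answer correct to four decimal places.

0.4462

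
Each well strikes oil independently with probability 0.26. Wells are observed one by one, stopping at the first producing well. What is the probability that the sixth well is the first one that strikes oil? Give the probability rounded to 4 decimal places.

Geometric (trials to first success), p = 0.26.
P(Y = 6) = (1−p)^5 · p = 0.2219 · 0.26 = 0.057694

0.0577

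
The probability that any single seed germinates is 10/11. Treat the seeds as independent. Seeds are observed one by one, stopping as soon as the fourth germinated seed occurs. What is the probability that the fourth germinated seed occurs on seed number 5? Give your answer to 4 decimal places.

0.2484

Y = trial on which the fourth success occurs; negative binomial, r=4, p=0.909091.
P(Y=5) = C(4,3) · p^4 · (1−p)^1
= 4 · 0.68301 · 0.090909 = 0.248369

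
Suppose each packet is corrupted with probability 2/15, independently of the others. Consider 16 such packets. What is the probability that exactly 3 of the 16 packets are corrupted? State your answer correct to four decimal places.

X ~ Binomial(n=16, p=0.133333).
P(X=3) = C(16,3) · p^3 · (1−p)^13
= 560 · 0.0023704 · 0.15562 = 0.206577

0.2066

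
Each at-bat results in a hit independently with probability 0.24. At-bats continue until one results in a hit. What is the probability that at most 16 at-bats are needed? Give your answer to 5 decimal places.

0.98761

Y = number of at-bats to the first success; geometric, p = 0.24.
P(Y ≤ 16) = 1 − (1−p)^16 = 1 − 0.0123885 = 0.9876115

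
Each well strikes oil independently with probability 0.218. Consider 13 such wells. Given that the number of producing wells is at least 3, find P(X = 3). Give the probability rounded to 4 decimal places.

0.4501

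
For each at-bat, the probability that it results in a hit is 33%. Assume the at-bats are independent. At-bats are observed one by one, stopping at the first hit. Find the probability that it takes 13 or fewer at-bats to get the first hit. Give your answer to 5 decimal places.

Y = number of at-bats to the first success; geometric, p = 0.33.
P(Y ≤ 13) = 1 − (1−p)^13 = 1 − 0.0054824 = 0.9945176

0.99452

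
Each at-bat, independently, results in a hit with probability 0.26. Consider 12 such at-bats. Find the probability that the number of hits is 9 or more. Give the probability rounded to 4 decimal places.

X ~ Binomial(12, 0.26); P(X ≥ 9) = Σ C(12,k) p^k (1−p)^(12−k) over k:
  k=9: C(12,9)·0.26^9·0.74^3 = 0.000484
  k=10: C(12,10)·0.26^10·0.74^2 = 0.000051
  k=11: C(12,11)·0.26^11·0.74^1 = 0.000003
  k=12: C(12,12)·0.26^12·0.74^0 = 0.000000
Total = 0.000538

0.0005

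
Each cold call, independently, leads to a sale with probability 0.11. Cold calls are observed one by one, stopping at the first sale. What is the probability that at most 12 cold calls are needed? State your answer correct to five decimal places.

Y = number of cold calls to the first success; geometric, p = 0.11.
P(Y ≤ 12) = 1 − (1−p)^12 = 1 − 0.2469904 = 0.7530096

0.75301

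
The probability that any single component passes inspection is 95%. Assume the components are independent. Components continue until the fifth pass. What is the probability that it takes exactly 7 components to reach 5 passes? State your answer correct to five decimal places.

0.02902

Y = trial on which the fifth success occurs; negative binomial, r=5, p=0.95.
P(Y=7) = C(6,4) · p^5 · (1−p)^2
= 15 · 0.77378 · 0.0025 = 0.0290168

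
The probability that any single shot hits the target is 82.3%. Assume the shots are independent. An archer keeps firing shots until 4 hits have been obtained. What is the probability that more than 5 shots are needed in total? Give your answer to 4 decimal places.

Needing more than 5 shots ⇔ fewer than 4 successes in the first 5. With X ~ Binomial(5, 0.823), P(Y > 5) = P(X ≤ 3).
  k=0: C(5,0)·0.823^0·0.177^5 = 0.000174
  k=1: C(5,1)·0.823^1·0.177^4 = 0.004039
  k=2: C(5,2)·0.823^2·0.177^3 = 0.037559
  k=3: C(5,3)·0.823^3·0.177^2 = 0.174641
P(X ≤ 3) = 0.216413

0.2164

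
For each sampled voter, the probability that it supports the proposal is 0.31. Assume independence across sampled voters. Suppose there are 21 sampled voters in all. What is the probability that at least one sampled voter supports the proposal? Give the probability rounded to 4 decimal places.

P(at least one) = 1 − P(none) = 1 − (1 − 0.31)^21
= 1 − 0.000413 = 0.999587

0.9996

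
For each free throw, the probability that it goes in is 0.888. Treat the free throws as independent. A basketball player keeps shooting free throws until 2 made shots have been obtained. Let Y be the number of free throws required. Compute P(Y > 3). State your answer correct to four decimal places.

Needing more than 3 free throws ⇔ fewer than 2 successes in the first 3. With X ~ Binomial(3, 0.888), P(Y > 3) = P(X ≤ 1).
  k=0: C(3,0)·0.888^0·0.112^3 = 0.001405
  k=1: C(3,1)·0.888^1·0.112^2 = 0.033417
P(X ≤ 1) = 0.034822

0.0348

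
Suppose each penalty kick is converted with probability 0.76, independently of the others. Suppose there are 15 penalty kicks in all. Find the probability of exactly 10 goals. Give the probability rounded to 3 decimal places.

0.154

X ~ Binomial(n=15, p=0.76).
P(X=10) = C(15,10) · p^10 · (1−p)^5
= 3003 · 0.064289 · 0.00079626 = 0.15373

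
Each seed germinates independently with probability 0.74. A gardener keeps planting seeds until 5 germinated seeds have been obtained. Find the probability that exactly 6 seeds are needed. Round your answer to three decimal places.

Y = trial on which the fifth success occurs; negative binomial, r=5, p=0.74.
P(Y=6) = C(5,4) · p^5 · (1−p)^1
= 5 · 0.2219 · 0.26 = 0.28847

0.288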